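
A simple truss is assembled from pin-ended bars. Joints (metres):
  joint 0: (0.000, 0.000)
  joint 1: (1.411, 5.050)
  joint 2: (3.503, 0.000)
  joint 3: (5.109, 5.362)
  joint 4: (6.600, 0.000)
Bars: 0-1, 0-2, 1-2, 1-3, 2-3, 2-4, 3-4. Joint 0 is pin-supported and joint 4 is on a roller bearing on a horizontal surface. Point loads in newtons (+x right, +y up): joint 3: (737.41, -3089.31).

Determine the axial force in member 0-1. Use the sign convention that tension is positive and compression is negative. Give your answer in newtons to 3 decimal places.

N=5 nodes, M=7 members, R=3 reactions → 2N=10, M+R=10
member 0 (0-1): L=5.2434, (cx,cy)=(0.2691,0.9631)
member 1 (0-2): L=3.5030, (cx,cy)=(1.0000,0.0000)
member 2 (1-2): L=5.4662, (cx,cy)=(0.3827,-0.9239)
member 3 (1-3): L=3.7111, (cx,cy)=(0.9965,0.0841)
member 4 (2-3): L=5.5973, (cx,cy)=(0.2869,0.9580)
member 5 (2-4): L=3.0970, (cx,cy)=(1.0000,0.0000)
member 6 (3-4): L=5.5654, (cx,cy)=(0.2679,-0.9634)
solve A·x = −loads:
  F[0-1] = -102.5980 N (compression)
  F[0-2] = +765.0191 N (tension)
  F[1-2] = +100.9084 N (tension)
  F[1-3] = -66.4638 N (compression)
  F[2-3] = -97.3176 N (compression)
  F[2-4] = +831.5611 N (tension)
  F[3-4] = -3103.9593 N (compression)
  Rx@0 = -737.4100 N
  Ry@0 = +98.8135 N
  Ry@4 = +2990.4965 N

-102.598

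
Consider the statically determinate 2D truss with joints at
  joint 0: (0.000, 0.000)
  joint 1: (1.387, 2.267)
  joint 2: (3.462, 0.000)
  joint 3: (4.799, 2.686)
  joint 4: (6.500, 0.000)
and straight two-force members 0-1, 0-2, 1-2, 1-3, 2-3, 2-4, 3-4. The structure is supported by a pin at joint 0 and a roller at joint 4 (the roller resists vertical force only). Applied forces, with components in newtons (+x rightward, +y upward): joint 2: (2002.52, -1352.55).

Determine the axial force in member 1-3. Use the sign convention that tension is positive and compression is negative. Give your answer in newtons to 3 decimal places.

N=5 nodes, M=7 members, R=3 reactions → 2N=10, M+R=10
member 0 (0-1): L=2.6576, (cx,cy)=(0.5219,0.8530)
member 1 (0-2): L=3.4620, (cx,cy)=(1.0000,0.0000)
member 2 (1-2): L=3.0733, (cx,cy)=(0.6752,-0.7377)
member 3 (1-3): L=3.4376, (cx,cy)=(0.9925,0.1219)
member 4 (2-3): L=3.0004, (cx,cy)=(0.4456,0.8952)
member 5 (2-4): L=3.0380, (cx,cy)=(1.0000,0.0000)
member 6 (3-4): L=3.1793, (cx,cy)=(0.5350,-0.8448)
solve A·x = −loads:
  F[0-1] = -741.0928 N (compression)
  F[0-2] = +2389.2899 N (tension)
  F[1-2] = +712.5134 N (tension)
  F[1-3] = -874.3634 N (compression)
  F[2-3] = +923.7468 N (tension)
  F[2-4] = +456.2106 N (tension)
  F[3-4] = -852.6947 N (compression)
  Rx@0 = -2002.5200 N
  Ry@0 = +632.1611 N
  Ry@4 = +720.3889 N

-874.363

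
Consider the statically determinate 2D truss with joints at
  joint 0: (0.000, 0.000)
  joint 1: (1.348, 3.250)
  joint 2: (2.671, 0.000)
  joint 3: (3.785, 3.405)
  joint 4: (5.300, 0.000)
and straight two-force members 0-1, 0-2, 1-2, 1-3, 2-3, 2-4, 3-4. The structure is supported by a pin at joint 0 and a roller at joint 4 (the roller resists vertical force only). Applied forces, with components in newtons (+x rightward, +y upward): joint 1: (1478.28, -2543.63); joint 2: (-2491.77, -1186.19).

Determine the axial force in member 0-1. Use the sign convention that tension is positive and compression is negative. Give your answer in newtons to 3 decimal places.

N=5 nodes, M=7 members, R=3 reactions → 2N=10, M+R=10
member 0 (0-1): L=3.5185, (cx,cy)=(0.3831,0.9237)
member 1 (0-2): L=2.6710, (cx,cy)=(1.0000,0.0000)
member 2 (1-2): L=3.5090, (cx,cy)=(0.3770,-0.9262)
member 3 (1-3): L=2.4419, (cx,cy)=(0.9980,0.0635)
member 4 (2-3): L=3.5826, (cx,cy)=(0.3109,0.9504)
member 5 (2-4): L=2.6290, (cx,cy)=(1.0000,0.0000)
member 6 (3-4): L=3.7268, (cx,cy)=(0.4065,-0.9136)
solve A·x = −loads:
  F[0-1] = -1708.9858 N (compression)
  F[0-2] = -358.7408 N (compression)
  F[1-2] = -1158.4229 N (compression)
  F[1-3] = -1699.6914 N (compression)
  F[2-3] = +2376.9528 N (tension)
  F[2-4] = +957.1567 N (tension)
  F[3-4] = -2354.5602 N (compression)
  Rx@0 = +1013.4900 N
  Ry@0 = +1578.5867 N
  Ry@4 = +2151.2333 N

-1708.986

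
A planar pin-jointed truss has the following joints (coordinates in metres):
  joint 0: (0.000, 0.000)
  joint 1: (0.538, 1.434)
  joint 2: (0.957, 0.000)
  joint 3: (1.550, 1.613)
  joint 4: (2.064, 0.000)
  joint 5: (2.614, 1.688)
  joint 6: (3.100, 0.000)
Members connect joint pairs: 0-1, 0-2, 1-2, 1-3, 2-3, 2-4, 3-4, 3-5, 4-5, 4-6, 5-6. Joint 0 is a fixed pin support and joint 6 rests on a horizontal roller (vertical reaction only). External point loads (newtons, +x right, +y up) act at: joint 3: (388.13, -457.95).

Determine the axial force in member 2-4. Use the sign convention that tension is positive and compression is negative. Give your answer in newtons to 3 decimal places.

414.097

N=7 nodes, M=11 members, R=3 reactions → 2N=14, M+R=14
member 0 (0-1): L=1.5316, (cx,cy)=(0.3513,0.9363)
member 1 (0-2): L=0.9570, (cx,cy)=(1.0000,0.0000)
member 2 (1-2): L=1.4940, (cx,cy)=(0.2805,-0.9599)
member 3 (1-3): L=1.0277, (cx,cy)=(0.9847,0.1742)
member 4 (2-3): L=1.7186, (cx,cy)=(0.3451,0.9386)
member 5 (2-4): L=1.1070, (cx,cy)=(1.0000,0.0000)
member 6 (3-4): L=1.6929, (cx,cy)=(0.3036,-0.9528)
member 7 (3-5): L=1.0666, (cx,cy)=(0.9975,0.0703)
member 8 (4-5): L=1.7753, (cx,cy)=(0.3098,0.9508)
member 9 (4-6): L=1.0360, (cx,cy)=(1.0000,0.0000)
member 10 (5-6): L=1.7566, (cx,cy)=(0.2767,-0.9610)
solve A·x = −loads:
  F[0-1] = -28.8614 N (compression)
  F[0-2] = +398.2680 N (tension)
  F[1-2] = +24.9923 N (tension)
  F[1-3] = -17.4136 N (compression)
  F[2-3] = -25.5590 N (compression)
  F[2-4] = +414.0968 N (tension)
  F[3-4] = -472.3046 N (compression)
  F[3-5] = -271.3682 N (compression)
  F[4-5] = +473.2940 N (tension)
  F[4-6] = +124.0704 N (tension)
  F[5-6] = -448.4331 N (compression)
  Rx@0 = -388.1300 N
  Ry@0 = +27.0222 N
  Ry@6 = +430.9278 N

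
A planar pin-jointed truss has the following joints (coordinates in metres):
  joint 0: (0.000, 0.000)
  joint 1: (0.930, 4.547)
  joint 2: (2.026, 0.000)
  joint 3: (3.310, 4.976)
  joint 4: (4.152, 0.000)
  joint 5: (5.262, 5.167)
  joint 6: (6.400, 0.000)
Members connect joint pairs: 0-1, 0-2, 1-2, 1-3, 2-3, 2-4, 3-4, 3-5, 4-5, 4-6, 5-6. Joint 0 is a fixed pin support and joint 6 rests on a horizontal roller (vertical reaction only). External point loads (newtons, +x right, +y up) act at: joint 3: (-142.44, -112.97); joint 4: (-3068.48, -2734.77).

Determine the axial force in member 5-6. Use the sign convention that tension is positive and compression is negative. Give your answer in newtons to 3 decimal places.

-1763.129

N=7 nodes, M=11 members, R=3 reactions → 2N=14, M+R=14
member 0 (0-1): L=4.6411, (cx,cy)=(0.2004,0.9797)
member 1 (0-2): L=2.0260, (cx,cy)=(1.0000,0.0000)
member 2 (1-2): L=4.6772, (cx,cy)=(0.2343,-0.9722)
member 3 (1-3): L=2.4184, (cx,cy)=(0.9841,0.1774)
member 4 (2-3): L=5.1390, (cx,cy)=(0.2499,0.9683)
member 5 (2-4): L=2.1260, (cx,cy)=(1.0000,0.0000)
member 6 (3-4): L=5.0467, (cx,cy)=(0.1668,-0.9860)
member 7 (3-5): L=1.9613, (cx,cy)=(0.9952,0.0974)
member 8 (4-5): L=5.2849, (cx,cy)=(0.2100,0.9777)
member 9 (4-6): L=2.2480, (cx,cy)=(1.0000,0.0000)
member 10 (5-6): L=5.2908, (cx,cy)=(0.2151,-0.9766)
solve A·x = −loads:
  F[0-1] = -1149.1864 N (compression)
  F[0-2] = -2980.6436 N (compression)
  F[1-2] = +1068.9818 N (tension)
  F[1-3] = -488.5156 N (compression)
  F[2-3] = -1073.2591 N (compression)
  F[2-4] = -2461.9937 N (compression)
  F[3-4] = +951.3680 N (tension)
  F[3-5] = -768.8675 N (compression)
  F[4-5] = +1837.7283 N (tension)
  F[4-6] = +379.2294 N (tension)
  F[5-6] = -1763.1286 N (compression)
  Rx@0 = +3210.9200 N
  Ry@0 = +1125.8784 N
  Ry@6 = +1721.8616 N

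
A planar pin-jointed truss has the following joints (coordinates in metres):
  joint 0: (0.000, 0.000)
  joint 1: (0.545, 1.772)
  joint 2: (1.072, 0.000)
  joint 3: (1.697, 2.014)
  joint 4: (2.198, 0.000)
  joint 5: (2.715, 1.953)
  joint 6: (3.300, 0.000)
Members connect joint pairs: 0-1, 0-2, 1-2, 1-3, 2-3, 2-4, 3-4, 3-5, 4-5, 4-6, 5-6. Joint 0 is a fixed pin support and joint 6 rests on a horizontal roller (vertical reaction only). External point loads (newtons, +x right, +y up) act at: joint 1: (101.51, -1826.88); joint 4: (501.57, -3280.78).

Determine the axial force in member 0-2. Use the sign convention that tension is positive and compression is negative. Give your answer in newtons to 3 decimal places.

1392.359

N=7 nodes, M=11 members, R=3 reactions → 2N=14, M+R=14
member 0 (0-1): L=1.8539, (cx,cy)=(0.2940,0.9558)
member 1 (0-2): L=1.0720, (cx,cy)=(1.0000,0.0000)
member 2 (1-2): L=1.8487, (cx,cy)=(0.2851,-0.9585)
member 3 (1-3): L=1.1771, (cx,cy)=(0.9786,0.2056)
member 4 (2-3): L=2.1087, (cx,cy)=(0.2964,0.9551)
member 5 (2-4): L=1.1260, (cx,cy)=(1.0000,0.0000)
member 6 (3-4): L=2.0754, (cx,cy)=(0.2414,-0.9704)
member 7 (3-5): L=1.0198, (cx,cy)=(0.9982,-0.0598)
member 8 (4-5): L=2.0203, (cx,cy)=(0.2559,0.9667)
member 9 (4-6): L=1.1020, (cx,cy)=(1.0000,0.0000)
member 10 (5-6): L=2.0387, (cx,cy)=(0.2869,-0.9579)
solve A·x = −loads:
  F[0-1] = -2684.8758 N (compression)
  F[0-2] = +1392.3587 N (tension)
  F[1-2] = +542.2613 N (tension)
  F[1-3] = -1068.1846 N (compression)
  F[2-3] = -544.2142 N (compression)
  F[2-4] = +1708.2346 N (tension)
  F[3-4] = +849.0594 N (tension)
  F[3-5] = -1414.1610 N (compression)
  F[4-5] = +2541.4577 N (tension)
  F[4-6] = +761.2543 N (tension)
  F[5-6] = -2652.9821 N (compression)
  Rx@0 = -603.0800 N
  Ry@0 = +2566.2419 N
  Ry@6 = +2541.4181 N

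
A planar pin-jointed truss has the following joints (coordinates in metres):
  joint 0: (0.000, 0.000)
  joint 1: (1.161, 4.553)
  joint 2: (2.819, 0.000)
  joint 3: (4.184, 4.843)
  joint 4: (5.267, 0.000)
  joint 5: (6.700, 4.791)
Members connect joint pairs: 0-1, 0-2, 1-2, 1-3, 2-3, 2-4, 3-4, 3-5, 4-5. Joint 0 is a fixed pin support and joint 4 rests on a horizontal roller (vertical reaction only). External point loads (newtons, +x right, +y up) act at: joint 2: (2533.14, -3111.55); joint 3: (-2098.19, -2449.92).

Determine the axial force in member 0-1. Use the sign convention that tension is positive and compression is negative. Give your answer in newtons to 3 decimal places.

N=6 nodes, M=9 members, R=3 reactions → 2N=12, M+R=12
member 0 (0-1): L=4.6987, (cx,cy)=(0.2471,0.9690)
member 1 (0-2): L=2.8190, (cx,cy)=(1.0000,0.0000)
member 2 (1-2): L=4.8455, (cx,cy)=(0.3422,-0.9396)
member 3 (1-3): L=3.0369, (cx,cy)=(0.9954,0.0955)
member 4 (2-3): L=5.0317, (cx,cy)=(0.2713,0.9625)
member 5 (2-4): L=2.4480, (cx,cy)=(1.0000,0.0000)
member 6 (3-4): L=4.9626, (cx,cy)=(0.2182,-0.9759)
member 7 (3-5): L=2.5165, (cx,cy)=(0.9998,-0.0207)
member 8 (4-5): L=5.0007, (cx,cy)=(0.2866,0.9581)
solve A·x = −loads:
  F[0-1] = -4003.3577 N (compression)
  F[0-2] = +1424.1393 N (tension)
  F[1-2] = +3891.4945 N (tension)
  F[1-3] = -2331.4112 N (compression)
  F[2-3] = -566.2761 N (compression)
  F[2-4] = +376.1868 N (tension)
  F[3-4] = -1723.7948 N (compression)
  F[3-5] = +0.0000 N (tension)
  F[4-5] = -0.0000 N (compression)
  Rx@0 = -434.9500 N
  Ry@0 = +3879.2238 N
  Ry@4 = +1682.2462 N

-4003.358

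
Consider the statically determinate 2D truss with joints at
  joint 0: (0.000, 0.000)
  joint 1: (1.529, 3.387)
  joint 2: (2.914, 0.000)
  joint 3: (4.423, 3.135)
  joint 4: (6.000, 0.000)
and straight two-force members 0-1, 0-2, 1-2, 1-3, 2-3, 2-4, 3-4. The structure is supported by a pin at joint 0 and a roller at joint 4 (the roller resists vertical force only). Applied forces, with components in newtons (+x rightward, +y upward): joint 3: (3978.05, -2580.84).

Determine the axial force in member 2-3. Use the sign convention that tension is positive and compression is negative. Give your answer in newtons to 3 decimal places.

1674.678

N=5 nodes, M=7 members, R=3 reactions → 2N=10, M+R=10
member 0 (0-1): L=3.7161, (cx,cy)=(0.4114,0.9114)
member 1 (0-2): L=2.9140, (cx,cy)=(1.0000,0.0000)
member 2 (1-2): L=3.6592, (cx,cy)=(0.3785,-0.9256)
member 3 (1-3): L=2.9050, (cx,cy)=(0.9962,-0.0867)
member 4 (2-3): L=3.4793, (cx,cy)=(0.4337,0.9011)
member 5 (2-4): L=3.0860, (cx,cy)=(1.0000,0.0000)
member 6 (3-4): L=3.5093, (cx,cy)=(0.4494,-0.8933)
solve A·x = −loads:
  F[0-1] = +1536.2634 N (tension)
  F[0-2] = +3345.9548 N (tension)
  F[1-2] = -1630.2565 N (compression)
  F[1-3] = +1253.8651 N (tension)
  F[2-3] = +1674.6779 N (tension)
  F[2-4] = +2002.5839 N (tension)
  F[3-4] = -4456.3466 N (compression)
  Rx@0 = -3978.0500 N
  Ry@0 = -1400.2003 N
  Ry@4 = +3981.0403 N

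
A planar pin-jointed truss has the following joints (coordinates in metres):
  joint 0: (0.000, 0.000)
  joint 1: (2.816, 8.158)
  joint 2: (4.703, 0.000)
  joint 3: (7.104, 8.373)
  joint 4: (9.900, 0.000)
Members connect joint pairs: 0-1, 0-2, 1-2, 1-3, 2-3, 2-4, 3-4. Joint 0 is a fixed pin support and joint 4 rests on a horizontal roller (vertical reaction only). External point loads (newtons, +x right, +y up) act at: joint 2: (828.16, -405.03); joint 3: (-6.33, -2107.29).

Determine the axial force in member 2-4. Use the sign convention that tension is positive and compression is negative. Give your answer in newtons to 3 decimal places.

567.413

N=5 nodes, M=7 members, R=3 reactions → 2N=10, M+R=10
member 0 (0-1): L=8.6303, (cx,cy)=(0.3263,0.9453)
member 1 (0-2): L=4.7030, (cx,cy)=(1.0000,0.0000)
member 2 (1-2): L=8.3734, (cx,cy)=(0.2254,-0.9743)
member 3 (1-3): L=4.2934, (cx,cy)=(0.9987,0.0501)
member 4 (2-3): L=8.7104, (cx,cy)=(0.2756,0.9613)
member 5 (2-4): L=5.1970, (cx,cy)=(1.0000,0.0000)
member 6 (3-4): L=8.8275, (cx,cy)=(0.3167,-0.9485)
solve A·x = −loads:
  F[0-1] = -860.2031 N (compression)
  F[0-2] = +1102.5062 N (tension)
  F[1-2] = +810.7451 N (tension)
  F[1-3] = -463.9651 N (compression)
  F[2-3] = -400.3704 N (compression)
  F[2-4] = +567.4134 N (tension)
  F[3-4] = -1791.4313 N (compression)
  Rx@0 = -821.8300 N
  Ry@0 = +813.1237 N
  Ry@4 = +1699.1963 N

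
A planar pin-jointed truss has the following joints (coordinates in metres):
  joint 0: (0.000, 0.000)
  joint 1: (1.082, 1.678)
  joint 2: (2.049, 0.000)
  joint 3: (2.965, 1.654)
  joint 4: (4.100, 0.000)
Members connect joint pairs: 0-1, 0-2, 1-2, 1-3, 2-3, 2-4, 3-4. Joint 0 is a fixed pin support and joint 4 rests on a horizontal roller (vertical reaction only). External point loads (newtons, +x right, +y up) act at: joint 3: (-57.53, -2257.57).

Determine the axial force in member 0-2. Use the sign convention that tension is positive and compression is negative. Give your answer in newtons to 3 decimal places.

360.420

N=5 nodes, M=7 members, R=3 reactions → 2N=10, M+R=10
member 0 (0-1): L=1.9966, (cx,cy)=(0.5419,0.8404)
member 1 (0-2): L=2.0490, (cx,cy)=(1.0000,0.0000)
member 2 (1-2): L=1.9367, (cx,cy)=(0.4993,-0.8664)
member 3 (1-3): L=1.8832, (cx,cy)=(0.9999,-0.0127)
member 4 (2-3): L=1.8907, (cx,cy)=(0.4845,0.8748)
member 5 (2-4): L=2.0510, (cx,cy)=(1.0000,0.0000)
member 6 (3-4): L=2.0060, (cx,cy)=(0.5658,-0.8245)
solve A·x = −loads:
  F[0-1] = -771.2369 N (compression)
  F[0-2] = +360.4198 N (tension)
  F[1-2] = +759.8252 N (tension)
  F[1-3] = -797.3993 N (compression)
  F[2-3] = -752.5475 N (compression)
  F[2-4] = +1104.3949 N (tension)
  F[3-4] = -1951.8854 N (compression)
  Rx@0 = +57.5300 N
  Ry@0 = +648.1699 N
  Ry@4 = +1609.4001 N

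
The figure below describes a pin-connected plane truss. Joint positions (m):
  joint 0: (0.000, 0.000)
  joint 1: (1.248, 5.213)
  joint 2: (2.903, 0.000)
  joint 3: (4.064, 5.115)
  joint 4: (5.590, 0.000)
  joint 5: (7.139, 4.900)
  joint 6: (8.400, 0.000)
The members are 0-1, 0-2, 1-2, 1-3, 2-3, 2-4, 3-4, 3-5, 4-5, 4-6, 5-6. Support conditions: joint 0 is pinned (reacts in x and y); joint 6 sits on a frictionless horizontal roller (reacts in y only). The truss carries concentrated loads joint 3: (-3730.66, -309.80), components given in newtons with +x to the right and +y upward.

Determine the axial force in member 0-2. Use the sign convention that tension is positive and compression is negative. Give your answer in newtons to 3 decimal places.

-3148.526

N=7 nodes, M=11 members, R=3 reactions → 2N=14, M+R=14
member 0 (0-1): L=5.3603, (cx,cy)=(0.2328,0.9725)
member 1 (0-2): L=2.9030, (cx,cy)=(1.0000,0.0000)
member 2 (1-2): L=5.4694, (cx,cy)=(0.3026,-0.9531)
member 3 (1-3): L=2.8177, (cx,cy)=(0.9994,-0.0348)
member 4 (2-3): L=5.2451, (cx,cy)=(0.2213,0.9752)
member 5 (2-4): L=2.6870, (cx,cy)=(1.0000,0.0000)
member 6 (3-4): L=5.3378, (cx,cy)=(0.2859,-0.9583)
member 7 (3-5): L=3.0825, (cx,cy)=(0.9976,-0.0697)
member 8 (4-5): L=5.1390, (cx,cy)=(0.3014,0.9535)
member 9 (4-6): L=2.8100, (cx,cy)=(1.0000,0.0000)
member 10 (5-6): L=5.0597, (cx,cy)=(0.2492,-0.9684)
solve A·x = −loads:
  F[0-1] = -2500.3323 N (compression)
  F[0-2] = -3148.5262 N (compression)
  F[1-2] = +2601.2173 N (tension)
  F[1-3] = -1370.0710 N (compression)
  F[2-3] = -2542.3361 N (compression)
  F[2-4] = -1798.6739 N (compression)
  F[3-4] = +2127.3732 N (tension)
  F[3-5] = +1193.3928 N (tension)
  F[4-5] = -2138.0202 N (compression)
  F[4-6] = -546.0442 N (compression)
  F[5-6] = +2190.9564 N (tension)
  Rx@0 = +3730.6600 N
  Ry@0 = +2431.6213 N
  Ry@6 = -2121.8213 N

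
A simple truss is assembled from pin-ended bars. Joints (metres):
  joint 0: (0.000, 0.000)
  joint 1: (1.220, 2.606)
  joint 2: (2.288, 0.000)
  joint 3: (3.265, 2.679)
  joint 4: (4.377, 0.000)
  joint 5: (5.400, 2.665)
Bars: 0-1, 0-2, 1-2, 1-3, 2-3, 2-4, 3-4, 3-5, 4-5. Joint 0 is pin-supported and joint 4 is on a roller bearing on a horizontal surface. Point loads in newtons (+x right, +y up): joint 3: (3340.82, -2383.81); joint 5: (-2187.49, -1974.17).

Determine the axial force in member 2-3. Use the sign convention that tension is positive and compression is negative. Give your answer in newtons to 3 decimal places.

N=6 nodes, M=9 members, R=3 reactions → 2N=12, M+R=12
member 0 (0-1): L=2.8774, (cx,cy)=(0.4240,0.9057)
member 1 (0-2): L=2.2880, (cx,cy)=(1.0000,0.0000)
member 2 (1-2): L=2.8164, (cx,cy)=(0.3792,-0.9253)
member 3 (1-3): L=2.0463, (cx,cy)=(0.9994,0.0357)
member 4 (2-3): L=2.8516, (cx,cy)=(0.3426,0.9395)
member 5 (2-4): L=2.0890, (cx,cy)=(1.0000,0.0000)
member 6 (3-4): L=2.9006, (cx,cy)=(0.3834,-0.9236)
member 7 (3-5): L=2.1350, (cx,cy)=(1.0000,-0.0066)
member 8 (4-5): L=2.8546, (cx,cy)=(0.3584,0.9336)
solve A·x = −loads:
  F[0-1] = +627.9284 N (tension)
  F[0-2] = +887.0955 N (tension)
  F[1-2] = -595.6149 N (compression)
  F[1-3] = +492.4131 N (tension)
  F[2-3] = +586.6336 N (tension)
  F[2-4] = +460.2404 N (tension)
  F[3-4] = -3186.6228 N (compression)
  F[3-5] = -1426.1164 N (compression)
  F[4-5] = -2124.6396 N (compression)
  Rx@0 = -1153.3300 N
  Ry@0 = -568.6943 N
  Ry@4 = +4926.6743 N

586.634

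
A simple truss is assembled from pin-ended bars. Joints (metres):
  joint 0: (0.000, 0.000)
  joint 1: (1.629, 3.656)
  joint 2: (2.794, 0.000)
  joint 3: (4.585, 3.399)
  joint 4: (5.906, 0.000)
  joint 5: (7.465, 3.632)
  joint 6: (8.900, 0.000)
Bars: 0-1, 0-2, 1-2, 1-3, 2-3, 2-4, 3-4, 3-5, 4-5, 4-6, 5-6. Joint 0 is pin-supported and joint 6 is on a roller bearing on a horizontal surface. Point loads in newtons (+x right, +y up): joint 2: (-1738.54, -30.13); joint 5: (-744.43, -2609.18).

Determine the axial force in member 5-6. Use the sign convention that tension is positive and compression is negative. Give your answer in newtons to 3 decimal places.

N=7 nodes, M=11 members, R=3 reactions → 2N=14, M+R=14
member 0 (0-1): L=4.0025, (cx,cy)=(0.4070,0.9134)
member 1 (0-2): L=2.7940, (cx,cy)=(1.0000,0.0000)
member 2 (1-2): L=3.8371, (cx,cy)=(0.3036,-0.9528)
member 3 (1-3): L=2.9672, (cx,cy)=(0.9962,-0.0866)
member 4 (2-3): L=3.8420, (cx,cy)=(0.4662,0.8847)
member 5 (2-4): L=3.1120, (cx,cy)=(1.0000,0.0000)
member 6 (3-4): L=3.6467, (cx,cy)=(0.3622,-0.9321)
member 7 (3-5): L=2.8894, (cx,cy)=(0.9967,0.0806)
member 8 (4-5): L=3.9525, (cx,cy)=(0.3944,0.9189)
member 9 (4-6): L=2.9940, (cx,cy)=(1.0000,0.0000)
member 10 (5-6): L=3.9052, (cx,cy)=(0.3675,-0.9300)
solve A·x = −loads:
  F[0-1] = -815.7814 N (compression)
  F[0-2] = -2150.9502 N (compression)
  F[1-2] = +835.5207 N (tension)
  F[1-3] = -587.9037 N (compression)
  F[2-3] = -865.7763 N (compression)
  F[2-4] = +244.8586 N (tension)
  F[3-4] = +660.4956 N (tension)
  F[3-5] = -1232.5657 N (compression)
  F[4-5] = -669.9542 N (compression)
  F[4-6] = +748.3773 N (tension)
  F[5-6] = -2036.6335 N (compression)
  Rx@0 = +2482.9700 N
  Ry@0 = +745.1592 N
  Ry@6 = +1894.1508 N

-2036.633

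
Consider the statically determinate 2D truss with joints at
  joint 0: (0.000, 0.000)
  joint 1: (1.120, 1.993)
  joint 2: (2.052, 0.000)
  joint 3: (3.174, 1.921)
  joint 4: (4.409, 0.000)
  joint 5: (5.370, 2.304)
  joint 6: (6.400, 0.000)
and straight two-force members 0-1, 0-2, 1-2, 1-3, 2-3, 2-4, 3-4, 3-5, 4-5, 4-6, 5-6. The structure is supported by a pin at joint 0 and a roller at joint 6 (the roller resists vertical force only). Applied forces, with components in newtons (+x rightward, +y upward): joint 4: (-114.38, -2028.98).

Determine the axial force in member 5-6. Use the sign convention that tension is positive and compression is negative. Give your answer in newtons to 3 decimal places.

N=7 nodes, M=11 members, R=3 reactions → 2N=14, M+R=14
member 0 (0-1): L=2.2861, (cx,cy)=(0.4899,0.8718)
member 1 (0-2): L=2.0520, (cx,cy)=(1.0000,0.0000)
member 2 (1-2): L=2.2002, (cx,cy)=(0.4236,-0.9058)
member 3 (1-3): L=2.0553, (cx,cy)=(0.9994,-0.0350)
member 4 (2-3): L=2.2247, (cx,cy)=(0.5043,0.8635)
member 5 (2-4): L=2.3570, (cx,cy)=(1.0000,0.0000)
member 6 (3-4): L=2.2837, (cx,cy)=(0.5408,-0.8412)
member 7 (3-5): L=2.2291, (cx,cy)=(0.9851,0.1718)
member 8 (4-5): L=2.4964, (cx,cy)=(0.3850,0.9229)
member 9 (4-6): L=1.9910, (cx,cy)=(1.0000,0.0000)
member 10 (5-6): L=2.5238, (cx,cy)=(0.4081,-0.9129)
solve A·x = −loads:
  F[0-1] = -724.0443 N (compression)
  F[0-2] = +240.3352 N (tension)
  F[1-2] = +722.3783 N (tension)
  F[1-3] = -661.1254 N (compression)
  F[2-3] = -757.8024 N (compression)
  F[2-4] = +928.5343 N (tension)
  F[3-4] = +480.2990 N (tension)
  F[3-5] = -1322.3139 N (compression)
  F[4-5] = +1760.6552 N (tension)
  F[4-6] = +624.8743 N (tension)
  F[5-6] = -1531.0939 N (compression)
  Rx@0 = +114.3800 N
  Ry@0 = +631.2030 N
  Ry@6 = +1397.7770 N

-1531.094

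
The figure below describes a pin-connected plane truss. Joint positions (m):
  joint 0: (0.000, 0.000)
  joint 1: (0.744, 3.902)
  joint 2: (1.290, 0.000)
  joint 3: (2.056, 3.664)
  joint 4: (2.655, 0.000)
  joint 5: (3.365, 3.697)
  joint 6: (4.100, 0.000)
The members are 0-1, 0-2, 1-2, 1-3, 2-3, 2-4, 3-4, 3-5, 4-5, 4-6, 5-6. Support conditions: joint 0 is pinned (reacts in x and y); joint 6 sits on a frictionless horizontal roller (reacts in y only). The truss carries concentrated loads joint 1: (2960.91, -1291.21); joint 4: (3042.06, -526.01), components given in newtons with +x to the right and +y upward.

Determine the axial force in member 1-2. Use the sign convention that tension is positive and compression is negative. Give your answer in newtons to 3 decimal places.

-2470.152

N=7 nodes, M=11 members, R=3 reactions → 2N=14, M+R=14
member 0 (0-1): L=3.9723, (cx,cy)=(0.1873,0.9823)
member 1 (0-2): L=1.2900, (cx,cy)=(1.0000,0.0000)
member 2 (1-2): L=3.9400, (cx,cy)=(0.1386,-0.9904)
member 3 (1-3): L=1.3334, (cx,cy)=(0.9839,-0.1785)
member 4 (2-3): L=3.7432, (cx,cy)=(0.2046,0.9788)
member 5 (2-4): L=1.3650, (cx,cy)=(1.0000,0.0000)
member 6 (3-4): L=3.7126, (cx,cy)=(0.1613,-0.9869)
member 7 (3-5): L=1.3094, (cx,cy)=(0.9997,0.0252)
member 8 (4-5): L=3.7646, (cx,cy)=(0.1886,0.9821)
member 9 (4-6): L=1.4450, (cx,cy)=(1.0000,0.0000)
member 10 (5-6): L=3.7694, (cx,cy)=(0.1950,-0.9808)
solve A·x = −loads:
  F[0-1] = +1604.0164 N (tension)
  F[0-2] = +5702.5422 N (tension)
  F[1-2] = -2470.1516 N (compression)
  F[1-3] = -2356.0064 N (compression)
  F[2-3] = +2499.2067 N (tension)
  F[2-4] = +4848.8031 N (tension)
  F[3-4] = -2938.9386 N (compression)
  F[3-5] = -1332.9960 N (compression)
  F[4-5] = +3489.0603 N (tension)
  F[4-6] = +674.5321 N (tension)
  F[5-6] = -3459.2527 N (compression)
  Rx@0 = -6002.9700 N
  Ry@0 = -1575.6306 N
  Ry@6 = +3392.8506 N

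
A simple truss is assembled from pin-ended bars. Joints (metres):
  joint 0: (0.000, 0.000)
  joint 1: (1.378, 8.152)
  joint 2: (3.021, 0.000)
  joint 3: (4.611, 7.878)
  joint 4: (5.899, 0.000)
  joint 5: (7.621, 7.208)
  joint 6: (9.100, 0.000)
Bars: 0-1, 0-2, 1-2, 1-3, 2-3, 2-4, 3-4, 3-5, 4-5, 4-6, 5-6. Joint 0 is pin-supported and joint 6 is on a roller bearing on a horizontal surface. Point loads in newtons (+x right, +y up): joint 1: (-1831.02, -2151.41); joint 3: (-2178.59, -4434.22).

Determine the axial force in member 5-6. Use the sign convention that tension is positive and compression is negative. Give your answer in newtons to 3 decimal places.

N=7 nodes, M=11 members, R=3 reactions → 2N=14, M+R=14
member 0 (0-1): L=8.2676, (cx,cy)=(0.1667,0.9860)
member 1 (0-2): L=3.0210, (cx,cy)=(1.0000,0.0000)
member 2 (1-2): L=8.3159, (cx,cy)=(0.1976,-0.9803)
member 3 (1-3): L=3.2446, (cx,cy)=(0.9964,-0.0844)
member 4 (2-3): L=8.0369, (cx,cy)=(0.1978,0.9802)
member 5 (2-4): L=2.8780, (cx,cy)=(1.0000,0.0000)
member 6 (3-4): L=7.9826, (cx,cy)=(0.1614,-0.9869)
member 7 (3-5): L=3.0837, (cx,cy)=(0.9761,-0.2173)
member 8 (4-5): L=7.4108, (cx,cy)=(0.2324,0.9726)
member 9 (4-6): L=3.2010, (cx,cy)=(1.0000,0.0000)
member 10 (5-6): L=7.3582, (cx,cy)=(0.2010,-0.9796)
solve A·x = −loads:
  F[0-1] = -7646.2750 N (compression)
  F[0-2] = -2735.1764 N (compression)
  F[1-2] = +5542.8085 N (tension)
  F[1-3] = -540.4524 N (compression)
  F[2-3] = -5543.1117 N (compression)
  F[2-4] = -543.4263 N (compression)
  F[3-4] = +875.6505 N (tension)
  F[3-5] = +411.9812 N (tension)
  F[4-5] = -888.4957 N (compression)
  F[4-6] = -195.6863 N (compression)
  F[5-6] = +973.5590 N (tension)
  Rx@0 = +4009.6100 N
  Ry@0 = +7539.3196 N
  Ry@6 = -953.6896 N

973.559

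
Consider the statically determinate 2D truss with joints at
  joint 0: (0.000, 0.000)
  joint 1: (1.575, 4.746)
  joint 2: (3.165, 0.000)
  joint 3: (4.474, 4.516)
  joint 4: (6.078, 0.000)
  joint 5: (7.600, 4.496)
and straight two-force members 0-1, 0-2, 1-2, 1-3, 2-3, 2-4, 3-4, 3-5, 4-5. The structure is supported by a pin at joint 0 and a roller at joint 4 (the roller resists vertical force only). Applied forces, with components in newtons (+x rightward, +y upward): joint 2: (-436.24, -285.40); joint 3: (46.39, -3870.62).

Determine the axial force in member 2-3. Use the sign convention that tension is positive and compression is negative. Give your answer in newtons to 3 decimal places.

-936.487

N=6 nodes, M=9 members, R=3 reactions → 2N=12, M+R=12
member 0 (0-1): L=5.0005, (cx,cy)=(0.3150,0.9491)
member 1 (0-2): L=3.1650, (cx,cy)=(1.0000,0.0000)
member 2 (1-2): L=5.0053, (cx,cy)=(0.3177,-0.9482)
member 3 (1-3): L=2.9081, (cx,cy)=(0.9969,-0.0791)
member 4 (2-3): L=4.7019, (cx,cy)=(0.2784,0.9605)
member 5 (2-4): L=2.9130, (cx,cy)=(1.0000,0.0000)
member 6 (3-4): L=4.7924, (cx,cy)=(0.3347,-0.9423)
member 7 (3-5): L=3.1261, (cx,cy)=(1.0000,-0.0064)
member 8 (4-5): L=4.7466, (cx,cy)=(0.3206,0.9472)
solve A·x = −loads:
  F[0-1] = -1184.0472 N (compression)
  F[0-2] = -16.9135 N (compression)
  F[1-2] = +1249.5885 N (tension)
  F[1-3] = -772.3074 N (compression)
  F[2-3] = -936.4867 N (compression)
  F[2-4] = +1076.9950 N (tension)
  F[3-4] = -3217.8230 N (compression)
  F[3-5] = -0.0000 N (compression)
  F[4-5] = +0.0000 N (tension)
  Rx@0 = +389.8500 N
  Ry@0 = +1123.7821 N
  Ry@4 = +3032.2379 N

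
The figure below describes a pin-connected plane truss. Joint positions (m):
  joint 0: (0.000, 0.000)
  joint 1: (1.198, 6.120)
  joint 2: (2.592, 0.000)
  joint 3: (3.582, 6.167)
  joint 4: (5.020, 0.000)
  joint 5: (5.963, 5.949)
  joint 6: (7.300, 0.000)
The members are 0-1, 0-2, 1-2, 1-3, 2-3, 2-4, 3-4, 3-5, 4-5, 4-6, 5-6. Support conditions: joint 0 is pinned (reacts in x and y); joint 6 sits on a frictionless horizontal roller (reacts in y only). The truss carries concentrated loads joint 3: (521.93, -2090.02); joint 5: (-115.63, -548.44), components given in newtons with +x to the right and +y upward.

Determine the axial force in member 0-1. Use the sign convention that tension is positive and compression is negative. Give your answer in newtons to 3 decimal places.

-833.762

N=7 nodes, M=11 members, R=3 reactions → 2N=14, M+R=14
member 0 (0-1): L=6.2362, (cx,cy)=(0.1921,0.9814)
member 1 (0-2): L=2.5920, (cx,cy)=(1.0000,0.0000)
member 2 (1-2): L=6.2768, (cx,cy)=(0.2221,-0.9750)
member 3 (1-3): L=2.3845, (cx,cy)=(0.9998,0.0197)
member 4 (2-3): L=6.2460, (cx,cy)=(0.1585,0.9874)
member 5 (2-4): L=2.4280, (cx,cy)=(1.0000,0.0000)
member 6 (3-4): L=6.3324, (cx,cy)=(0.2271,-0.9739)
member 7 (3-5): L=2.3910, (cx,cy)=(0.9958,-0.0912)
member 8 (4-5): L=6.0233, (cx,cy)=(0.1566,0.9877)
member 9 (4-6): L=2.2800, (cx,cy)=(1.0000,0.0000)
member 10 (5-6): L=6.0974, (cx,cy)=(0.2193,-0.9757)
solve A·x = −loads:
  F[0-1] = -833.7622 N (compression)
  F[0-2] = +566.4704 N (tension)
  F[1-2] = +832.2147 N (tension)
  F[1-3] = -345.0634 N (compression)
  F[2-3] = -821.8202 N (compression)
  F[2-4] = +881.5570 N (tension)
  F[3-4] = -1238.5973 N (compression)
  F[3-5] = -718.9148 N (compression)
  F[4-5] = +1221.2993 N (tension)
  F[4-6] = +409.0845 N (tension)
  F[5-6] = -1865.6305 N (compression)
  Rx@0 = -406.3000 N
  Ry@0 = +818.2328 N
  Ry@6 = +1820.2272 N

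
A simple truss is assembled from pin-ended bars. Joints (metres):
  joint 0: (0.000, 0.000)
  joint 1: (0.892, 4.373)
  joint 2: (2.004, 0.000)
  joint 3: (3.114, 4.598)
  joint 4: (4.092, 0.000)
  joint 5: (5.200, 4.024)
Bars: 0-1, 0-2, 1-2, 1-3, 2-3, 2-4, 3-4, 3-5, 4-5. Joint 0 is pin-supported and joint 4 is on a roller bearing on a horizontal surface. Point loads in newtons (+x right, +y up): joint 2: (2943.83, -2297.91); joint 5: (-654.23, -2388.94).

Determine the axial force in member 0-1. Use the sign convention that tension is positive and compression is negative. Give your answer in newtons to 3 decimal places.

N=6 nodes, M=9 members, R=3 reactions → 2N=12, M+R=12
member 0 (0-1): L=4.4630, (cx,cy)=(0.1999,0.9798)
member 1 (0-2): L=2.0040, (cx,cy)=(1.0000,0.0000)
member 2 (1-2): L=4.5122, (cx,cy)=(0.2464,-0.9692)
member 3 (1-3): L=2.2334, (cx,cy)=(0.9949,0.1007)
member 4 (2-3): L=4.7301, (cx,cy)=(0.2347,0.9721)
member 5 (2-4): L=2.0880, (cx,cy)=(1.0000,0.0000)
member 6 (3-4): L=4.7009, (cx,cy)=(0.2080,-0.9781)
member 7 (3-5): L=2.1635, (cx,cy)=(0.9642,-0.2653)
member 8 (4-5): L=4.1738, (cx,cy)=(0.2655,0.9641)
solve A·x = −loads:
  F[0-1] = -1193.1126 N (compression)
  F[0-2] = +2528.0596 N (tension)
  F[1-2] = +1151.6748 N (tension)
  F[1-3] = -524.9545 N (compression)
  F[2-3] = +1215.7043 N (tension)
  F[2-4] = -417.2333 N (compression)
  F[3-4] = -1155.0544 N (compression)
  F[3-5] = +3.4319 N (tension)
  F[4-5] = -2476.9018 N (compression)
  Rx@0 = -2289.6000 N
  Ry@0 = +1169.0401 N
  Ry@4 = +3517.8099 N

-1193.113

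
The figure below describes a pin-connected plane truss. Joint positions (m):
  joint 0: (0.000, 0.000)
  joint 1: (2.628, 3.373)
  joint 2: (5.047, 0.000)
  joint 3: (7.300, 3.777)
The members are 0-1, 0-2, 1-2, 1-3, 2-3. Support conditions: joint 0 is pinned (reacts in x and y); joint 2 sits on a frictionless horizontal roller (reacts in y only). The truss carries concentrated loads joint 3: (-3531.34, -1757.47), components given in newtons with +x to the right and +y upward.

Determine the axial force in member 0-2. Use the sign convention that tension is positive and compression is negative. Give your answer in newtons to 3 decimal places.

-2083.570

N=4 nodes, M=5 members, R=3 reactions → 2N=8, M+R=8
member 0 (0-1): L=4.2759, (cx,cy)=(0.6146,0.7888)
member 1 (0-2): L=5.0470, (cx,cy)=(1.0000,0.0000)
member 2 (1-2): L=4.1507, (cx,cy)=(0.5828,-0.8126)
member 3 (1-3): L=4.6894, (cx,cy)=(0.9963,0.0862)
member 4 (2-3): L=4.3979, (cx,cy)=(0.5123,0.8588)
solve A·x = −loads:
  F[0-1] = -2355.6127 N (compression)
  F[0-2] = -2083.5705 N (compression)
  F[1-2] = +2008.0630 N (tension)
  F[1-3] = -2627.8122 N (compression)
  F[2-3] = -1782.7849 N (compression)
  Rx@0 = +3531.3400 N
  Ry@0 = +1858.1913 N
  Ry@2 = -100.7213 N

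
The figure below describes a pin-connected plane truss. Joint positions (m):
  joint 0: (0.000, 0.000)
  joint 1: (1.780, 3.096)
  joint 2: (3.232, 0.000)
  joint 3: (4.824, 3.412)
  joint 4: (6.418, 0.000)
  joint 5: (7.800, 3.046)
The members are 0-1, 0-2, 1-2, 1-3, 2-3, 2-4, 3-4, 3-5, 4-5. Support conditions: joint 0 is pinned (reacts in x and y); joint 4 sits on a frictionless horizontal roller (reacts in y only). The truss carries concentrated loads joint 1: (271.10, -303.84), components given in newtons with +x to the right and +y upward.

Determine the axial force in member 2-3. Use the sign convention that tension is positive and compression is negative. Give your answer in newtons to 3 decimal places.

N=6 nodes, M=9 members, R=3 reactions → 2N=12, M+R=12
member 0 (0-1): L=3.5712, (cx,cy)=(0.4984,0.8669)
member 1 (0-2): L=3.2320, (cx,cy)=(1.0000,0.0000)
member 2 (1-2): L=3.4196, (cx,cy)=(0.4246,-0.9054)
member 3 (1-3): L=3.0604, (cx,cy)=(0.9947,0.1033)
member 4 (2-3): L=3.7651, (cx,cy)=(0.4228,0.9062)
member 5 (2-4): L=3.1860, (cx,cy)=(1.0000,0.0000)
member 6 (3-4): L=3.7660, (cx,cy)=(0.4233,-0.9060)
member 7 (3-5): L=2.9984, (cx,cy)=(0.9925,-0.1221)
member 8 (4-5): L=3.3449, (cx,cy)=(0.4132,0.9107)
solve A·x = −loads:
  F[0-1] = -102.4242 N (compression)
  F[0-2] = +322.1512 N (tension)
  F[1-2] = -261.7168 N (compression)
  F[1-3] = -212.1567 N (compression)
  F[2-3] = +261.4754 N (tension)
  F[2-4] = +100.4637 N (tension)
  F[3-4] = -237.3551 N (compression)
  F[3-5] = -0.0000 N (compression)
  F[4-5] = +0.0000 N (tension)
  Rx@0 = -271.1000 N
  Ry@0 = +88.7947 N
  Ry@4 = +215.0453 N

261.475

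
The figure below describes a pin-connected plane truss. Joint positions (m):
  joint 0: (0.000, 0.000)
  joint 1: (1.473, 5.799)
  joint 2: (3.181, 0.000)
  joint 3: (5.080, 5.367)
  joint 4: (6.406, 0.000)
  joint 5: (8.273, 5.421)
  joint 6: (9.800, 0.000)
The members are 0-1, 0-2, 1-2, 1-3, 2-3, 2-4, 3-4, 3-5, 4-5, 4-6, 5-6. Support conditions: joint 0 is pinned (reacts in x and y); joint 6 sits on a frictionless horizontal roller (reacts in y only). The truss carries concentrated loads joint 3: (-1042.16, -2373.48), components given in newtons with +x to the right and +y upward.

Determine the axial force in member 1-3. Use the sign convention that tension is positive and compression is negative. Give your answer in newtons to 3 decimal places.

-981.482

N=7 nodes, M=11 members, R=3 reactions → 2N=14, M+R=14
member 0 (0-1): L=5.9832, (cx,cy)=(0.2462,0.9692)
member 1 (0-2): L=3.1810, (cx,cy)=(1.0000,0.0000)
member 2 (1-2): L=6.0453, (cx,cy)=(0.2825,-0.9593)
member 3 (1-3): L=3.6328, (cx,cy)=(0.9929,-0.1189)
member 4 (2-3): L=5.6931, (cx,cy)=(0.3336,0.9427)
member 5 (2-4): L=3.2250, (cx,cy)=(1.0000,0.0000)
member 6 (3-4): L=5.5284, (cx,cy)=(0.2399,-0.9708)
member 7 (3-5): L=3.1935, (cx,cy)=(0.9999,0.0169)
member 8 (4-5): L=5.7335, (cx,cy)=(0.3256,0.9455)
member 9 (4-6): L=3.3940, (cx,cy)=(1.0000,0.0000)
member 10 (5-6): L=5.6320, (cx,cy)=(0.2711,-0.9625)
solve A·x = −loads:
  F[0-1] = -1768.3140 N (compression)
  F[0-2] = -606.8166 N (compression)
  F[1-2] = +1908.3539 N (tension)
  F[1-3] = -981.4817 N (compression)
  F[2-3] = -1941.8156 N (compression)
  F[2-4] = +580.0775 N (tension)
  F[3-4] = -686.6616 N (compression)
  F[3-5] = -415.4389 N (compression)
  F[4-5] = +705.0443 N (tension)
  F[4-6] = +185.7955 N (tension)
  F[5-6] = -685.2606 N (compression)
  Rx@0 = +1042.1600 N
  Ry@0 = +1713.8876 N
  Ry@6 = +659.5924 N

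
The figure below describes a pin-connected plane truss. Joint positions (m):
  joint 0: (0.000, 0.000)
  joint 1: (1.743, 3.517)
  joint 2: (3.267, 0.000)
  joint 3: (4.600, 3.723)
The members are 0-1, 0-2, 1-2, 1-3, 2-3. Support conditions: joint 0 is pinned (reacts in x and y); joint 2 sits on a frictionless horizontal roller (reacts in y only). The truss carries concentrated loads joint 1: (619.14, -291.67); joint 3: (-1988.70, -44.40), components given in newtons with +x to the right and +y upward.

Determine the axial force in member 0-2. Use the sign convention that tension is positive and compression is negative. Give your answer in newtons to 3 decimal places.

N=4 nodes, M=5 members, R=3 reactions → 2N=8, M+R=8
member 0 (0-1): L=3.9252, (cx,cy)=(0.4441,0.8960)
member 1 (0-2): L=3.2670, (cx,cy)=(1.0000,0.0000)
member 2 (1-2): L=3.8330, (cx,cy)=(0.3976,-0.9176)
member 3 (1-3): L=2.8644, (cx,cy)=(0.9974,0.0719)
member 4 (2-3): L=3.9544, (cx,cy)=(0.3371,0.9415)
solve A·x = −loads:
  F[0-1] = -1917.0764 N (compression)
  F[0-2] = -518.2789 N (compression)
  F[1-2] = +1395.0244 N (tension)
  F[1-3] = -2030.3403 N (compression)
  F[2-3] = +107.9328 N (tension)
  Rx@0 = +1369.5600 N
  Ry@0 = +1717.7027 N
  Ry@2 = -1381.6327 N

-518.279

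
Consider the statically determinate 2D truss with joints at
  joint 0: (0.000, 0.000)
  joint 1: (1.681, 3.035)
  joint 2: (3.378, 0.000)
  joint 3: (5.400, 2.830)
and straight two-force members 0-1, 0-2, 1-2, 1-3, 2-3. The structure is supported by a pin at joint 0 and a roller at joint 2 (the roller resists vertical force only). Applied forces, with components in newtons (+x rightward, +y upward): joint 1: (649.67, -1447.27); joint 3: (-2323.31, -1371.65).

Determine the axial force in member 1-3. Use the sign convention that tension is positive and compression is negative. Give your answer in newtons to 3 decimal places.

-1294.345

N=4 nodes, M=5 members, R=3 reactions → 2N=8, M+R=8
member 0 (0-1): L=3.4694, (cx,cy)=(0.4845,0.8748)
member 1 (0-2): L=3.3780, (cx,cy)=(1.0000,0.0000)
member 2 (1-2): L=3.4772, (cx,cy)=(0.4880,-0.8728)
member 3 (1-3): L=3.7246, (cx,cy)=(0.9985,-0.0550)
member 4 (2-3): L=3.4781, (cx,cy)=(0.5813,0.8137)
solve A·x = −loads:
  F[0-1] = -1450.3351 N (compression)
  F[0-2] = -970.9283 N (compression)
  F[1-2] = -122.9386 N (compression)
  F[1-3] = -1294.3455 N (compression)
  F[2-3] = -1773.3411 N (compression)
  Rx@0 = +1673.6400 N
  Ry@0 = +1268.7270 N
  Ry@2 = +1550.1930 N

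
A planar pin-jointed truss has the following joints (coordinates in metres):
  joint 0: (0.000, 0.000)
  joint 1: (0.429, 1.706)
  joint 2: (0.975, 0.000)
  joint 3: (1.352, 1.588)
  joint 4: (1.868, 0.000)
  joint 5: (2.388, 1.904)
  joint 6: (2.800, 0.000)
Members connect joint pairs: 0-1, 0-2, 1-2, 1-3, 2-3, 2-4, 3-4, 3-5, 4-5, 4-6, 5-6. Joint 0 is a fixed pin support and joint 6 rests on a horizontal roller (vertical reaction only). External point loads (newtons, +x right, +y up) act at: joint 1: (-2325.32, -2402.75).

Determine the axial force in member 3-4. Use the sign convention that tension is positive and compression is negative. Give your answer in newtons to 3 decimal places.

1282.208

N=7 nodes, M=11 members, R=3 reactions → 2N=14, M+R=14
member 0 (0-1): L=1.7591, (cx,cy)=(0.2439,0.9698)
member 1 (0-2): L=0.9750, (cx,cy)=(1.0000,0.0000)
member 2 (1-2): L=1.7912, (cx,cy)=(0.3048,-0.9524)
member 3 (1-3): L=0.9305, (cx,cy)=(0.9919,-0.1268)
member 4 (2-3): L=1.6321, (cx,cy)=(0.2310,0.9730)
member 5 (2-4): L=0.8930, (cx,cy)=(1.0000,0.0000)
member 6 (3-4): L=1.6697, (cx,cy)=(0.3090,-0.9511)
member 7 (3-5): L=1.0831, (cx,cy)=(0.9565,0.2917)
member 8 (4-5): L=1.9737, (cx,cy)=(0.2635,0.9647)
member 9 (4-6): L=0.9320, (cx,cy)=(1.0000,0.0000)
member 10 (5-6): L=1.9481, (cx,cy)=(0.2115,-0.9774)
solve A·x = −loads:
  F[0-1] = -3558.8503 N (compression)
  F[0-2] = -1457.4126 N (compression)
  F[1-2] = +944.0413 N (tension)
  F[1-3] = +1179.1732 N (tension)
  F[2-3] = -924.1059 N (compression)
  F[2-4] = -956.1985 N (compression)
  F[3-4] = +1282.2078 N (tension)
  F[3-5] = +585.4244 N (tension)
  F[4-5] = -1264.1064 N (compression)
  F[4-6] = -226.9135 N (compression)
  F[5-6] = +1072.9183 N (tension)
  Rx@0 = +2325.3200 N
  Ry@0 = +3451.3986 N
  Ry@6 = -1048.6486 N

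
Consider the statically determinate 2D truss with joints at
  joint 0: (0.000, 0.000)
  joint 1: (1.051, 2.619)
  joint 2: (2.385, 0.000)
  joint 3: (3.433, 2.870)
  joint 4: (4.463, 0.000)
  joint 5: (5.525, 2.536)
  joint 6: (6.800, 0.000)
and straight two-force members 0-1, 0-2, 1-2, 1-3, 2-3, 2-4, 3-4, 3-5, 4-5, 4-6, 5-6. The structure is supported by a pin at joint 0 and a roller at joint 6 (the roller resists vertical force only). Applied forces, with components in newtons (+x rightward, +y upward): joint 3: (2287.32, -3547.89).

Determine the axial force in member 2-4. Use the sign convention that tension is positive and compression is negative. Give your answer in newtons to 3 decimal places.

N=7 nodes, M=11 members, R=3 reactions → 2N=14, M+R=14
member 0 (0-1): L=2.8220, (cx,cy)=(0.3724,0.9281)
member 1 (0-2): L=2.3850, (cx,cy)=(1.0000,0.0000)
member 2 (1-2): L=2.9392, (cx,cy)=(0.4539,-0.8911)
member 3 (1-3): L=2.3952, (cx,cy)=(0.9945,0.1048)
member 4 (2-3): L=3.0554, (cx,cy)=(0.3430,0.9393)
member 5 (2-4): L=2.0780, (cx,cy)=(1.0000,0.0000)
member 6 (3-4): L=3.0492, (cx,cy)=(0.3378,-0.9412)
member 7 (3-5): L=2.1185, (cx,cy)=(0.9875,-0.1577)
member 8 (4-5): L=2.7494, (cx,cy)=(0.3863,0.9224)
member 9 (4-6): L=2.3370, (cx,cy)=(1.0000,0.0000)
member 10 (5-6): L=2.8385, (cx,cy)=(0.4492,-0.8934)
solve A·x = −loads:
  F[0-1] = -852.6853 N (compression)
  F[0-2] = +2604.8848 N (tension)
  F[1-2] = +807.2059 N (tension)
  F[1-3] = -687.7177 N (compression)
  F[2-3] = -765.7292 N (compression)
  F[2-4] = +3233.8994 N (tension)
  F[3-4] = -2524.8028 N (compression)
  F[3-5] = -2411.2011 N (compression)
  F[4-5] = +2576.3580 N (tension)
  F[4-6] = +1385.8819 N (tension)
  F[5-6] = -3085.3227 N (compression)
  Rx@0 = -2287.3200 N
  Ry@0 = +791.3437 N
  Ry@6 = +2756.5463 N

3233.899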